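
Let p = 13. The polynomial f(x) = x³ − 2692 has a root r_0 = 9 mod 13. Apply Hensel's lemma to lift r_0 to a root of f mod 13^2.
r_1 = 152 (mod 169)

Hensel: r_{i+1} = r_i − f(r_i)/f′(r_i) mod 13^{i+2}, where f′(x) = 3x². Iterate:
  r_0 = 9 (mod 13)
  r_1 = 152 (mod 169)
Final: r = 152 with f(r) ≡ 0 mod 13^2.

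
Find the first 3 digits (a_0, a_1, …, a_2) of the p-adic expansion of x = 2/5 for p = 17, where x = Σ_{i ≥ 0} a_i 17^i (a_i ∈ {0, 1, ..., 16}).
(a_0, …, a_2) = (14, 6, 3)

v_17(2/5) = 0 (numerator and denominator both coprime to 17), so x ∈ ℤ_17^×. Compute digits iteratively via a_i = x_i mod 17, x_{i+1} = (x_i − a_i)/17, with x_0 = x:
  x_0 = 2/5;  a_0 = 14;  x_1 = (x_0 − 14)/17 = -4/5
  x_1 = -4/5;  a_1 = 6;  x_2 = (x_1 − 6)/17 = -2/5
  x_2 = -2/5;  a_2 = 3;  x_3 = (x_2 − 3)/17 = -1/5
Digits: (14, 6, 3).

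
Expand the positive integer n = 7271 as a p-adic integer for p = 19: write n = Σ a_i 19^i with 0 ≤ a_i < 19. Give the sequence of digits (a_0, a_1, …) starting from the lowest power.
(a_0, a_1, …) = (13, 2, 1, 1)

Repeated division by 19 gives the digits low-to-high: 7271 = 13 + 2·19^1 + 1·19^2 + 1·19^3. Digit sequence: (13, 2, 1, 1).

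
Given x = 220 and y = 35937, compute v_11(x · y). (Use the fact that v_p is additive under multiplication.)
v_11(7906140) = 4

v_p(x) = 1 (factor: 220 = 11^1 · 20); v_p(y) = 3 (factor: 35937 = 11^3 · 27). Additivity: v_p(xy) = v_p(x) + v_p(y) = 1 + 3 = 4. (Direct check: xy = 7906140 = 11^4 · (540).)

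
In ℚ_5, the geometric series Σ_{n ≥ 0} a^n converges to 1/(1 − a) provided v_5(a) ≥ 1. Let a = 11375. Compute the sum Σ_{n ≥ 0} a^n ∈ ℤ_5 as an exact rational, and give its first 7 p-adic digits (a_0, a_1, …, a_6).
Σ a^n = 1/(1 − a) = -1/11374;  first 7 digits = (1, 0, 0, 1, 3, 3, 1)

v_5(a) = 3 ≥ 1, so the series converges in ℤ_5 to 1/(1 − a) = 1/(1 − 11375) = -1/11374. Expand this rational in ℤ_5: compute digits iteratively via d_i = x_i mod 5, x_{i+1} = (x_i − d_i)/5. The first 7 digits are (1, 0, 0, 1, 3, 3, 1).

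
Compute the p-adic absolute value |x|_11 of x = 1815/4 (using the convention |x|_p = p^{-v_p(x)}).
|1815/4|_11 = 1/121

Step 1 — compute v_11(x) by factoring powers of 11 out of the numerator and denominator: v_11(1815/4) = 2. Step 2 — apply |x|_p = p^{-v_p(x)} = 11^{-2} = 1/121.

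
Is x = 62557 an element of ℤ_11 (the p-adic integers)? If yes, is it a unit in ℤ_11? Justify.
x ∈ ℤ_11 but not a unit; v_11(x) = 3 > 0

ℤ_11 = {x ∈ ℚ_11 : v_11(x) ≥ 0} and ℤ_11^× = {x ∈ ℤ_11 : v_11(x) = 0}. Here v_11(62557) = v_11(num) − v_11(den) = 3; compare against these criteria.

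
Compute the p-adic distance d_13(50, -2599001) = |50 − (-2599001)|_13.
d_13(50, -2599001) = 1/371293

Step 1 — x − y = 50 − (-2599001) = 2599051. Step 2 — v_13(2599051) = 5 (factor: 2599051 = (13^5 · 7); the sign does not affect v_p). Step 3 — |x − y|_13 = 13^{-5} = 1/371293.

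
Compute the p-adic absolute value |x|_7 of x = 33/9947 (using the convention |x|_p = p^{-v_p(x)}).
|33/9947|_7 = 343

Step 1 — compute v_7(x) by factoring powers of 7 out of the numerator and denominator: v_7(33/9947) = -3. Step 2 — apply |x|_p = p^{-v_p(x)} = 7^{3} = 343.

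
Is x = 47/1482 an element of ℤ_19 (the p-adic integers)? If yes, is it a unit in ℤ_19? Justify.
x ∉ ℤ_19 (v_19(x) = -1 < 0)

ℤ_19 = {x ∈ ℚ_19 : v_19(x) ≥ 0} and ℤ_19^× = {x ∈ ℤ_19 : v_19(x) = 0}. Here v_19(47/1482) = v_19(num) − v_19(den) = -1; compare against these criteria.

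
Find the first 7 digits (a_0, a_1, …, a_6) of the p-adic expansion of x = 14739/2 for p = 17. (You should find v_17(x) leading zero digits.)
(a_0, …, a_6) = (0, 0, 0, 10, 8, 8, 8)

v_17(14739/2) = 3, so a_0 = ... = a_2 = 0. Factor out: x = 17^3 · u with u = 3/2 a unit in ℤ_17. Expand u iteratively via a_{v+i} = u_i mod 17, u_{i+1} = (u_i − a_{v+i})/17:
  u_0 = 3/2;  a_3 = 10;  u_1 = (u_0 − 10)/17 = -1/2
  u_1 = -1/2;  a_4 = 8;  u_2 = (u_1 − 8)/17 = -1/2
  u_2 = -1/2;  a_5 = 8;  u_3 = (u_2 − 8)/17 = -1/2
  u_3 = -1/2;  a_6 = 8;  u_4 = (u_3 − 8)/17 = -1/2
Digits: (0, 0, 0, 10, 8, 8, 8).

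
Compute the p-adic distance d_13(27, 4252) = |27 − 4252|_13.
d_13(27, 4252) = 1/169

Step 1 — x − y = 27 − 4252 = -4225. Step 2 — v_13(-4225) = 2 (factor: -4225 = −(13^2 · 25); the sign does not affect v_p). Step 3 — |x − y|_13 = 13^{-2} = 1/169.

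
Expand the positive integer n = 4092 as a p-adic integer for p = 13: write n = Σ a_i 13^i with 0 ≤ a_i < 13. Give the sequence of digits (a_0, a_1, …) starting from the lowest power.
(a_0, a_1, …) = (10, 2, 11, 1)

Repeated division by 13 gives the digits low-to-high: 4092 = 10 + 2·13^1 + 11·13^2 + 1·13^3. Digit sequence: (10, 2, 11, 1).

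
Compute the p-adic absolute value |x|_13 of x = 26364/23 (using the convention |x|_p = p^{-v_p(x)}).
|26364/23|_13 = 1/2197

Step 1 — compute v_13(x) by factoring powers of 13 out of the numerator and denominator: v_13(26364/23) = 3. Step 2 — apply |x|_p = p^{-v_p(x)} = 13^{-3} = 1/2197.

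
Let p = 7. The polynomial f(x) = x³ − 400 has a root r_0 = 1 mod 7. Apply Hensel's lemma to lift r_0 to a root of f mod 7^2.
r_1 = 36 (mod 49)

Hensel: r_{i+1} = r_i − f(r_i)/f′(r_i) mod 7^{i+2}, where f′(x) = 3x². Iterate:
  r_0 = 1 (mod 7)
  r_1 = 36 (mod 49)
Final: r = 36 with f(r) ≡ 0 mod 7^2.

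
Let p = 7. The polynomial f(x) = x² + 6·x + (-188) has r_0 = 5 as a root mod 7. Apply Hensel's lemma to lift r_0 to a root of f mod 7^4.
r_3 = 96 (mod 2401)

Hensel: r_{i+1} = r_i − f(r_i)·(f′(r_i))^{-1} mod 7^{i+2}, f′(x) = 2x + 6. Iterate:
  r_0 = 5 (mod 7)
  r_1 = 47 (mod 49)
  r_2 = 96 (mod 343)
  r_3 = 96 (mod 2401)
Final: r = 96 satisfies f(r) ≡ 0 mod 7^4.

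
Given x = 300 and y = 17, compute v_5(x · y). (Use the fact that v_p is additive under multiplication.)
v_5(5100) = 2

v_p(x) = 2 (factor: 300 = 5^2 · 12); v_p(y) = 0 (factor: 17 = 5^0 · 17). Additivity: v_p(xy) = v_p(x) + v_p(y) = 2 + 0 = 2. (Direct check: xy = 5100 = 5^2 · (204).)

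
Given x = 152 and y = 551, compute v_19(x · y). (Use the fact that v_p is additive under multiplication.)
v_19(83752) = 2

v_p(x) = 1 (factor: 152 = 19^1 · 8); v_p(y) = 1 (factor: 551 = 19^1 · 29). Additivity: v_p(xy) = v_p(x) + v_p(y) = 1 + 1 = 2. (Direct check: xy = 83752 = 19^2 · (232).)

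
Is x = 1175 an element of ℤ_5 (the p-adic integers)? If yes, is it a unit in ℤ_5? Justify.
x ∈ ℤ_5 but not a unit; v_5(x) = 2 > 0

ℤ_5 = {x ∈ ℚ_5 : v_5(x) ≥ 0} and ℤ_5^× = {x ∈ ℤ_5 : v_5(x) = 0}. Here v_5(1175) = v_5(num) − v_5(den) = 2; compare against these criteria.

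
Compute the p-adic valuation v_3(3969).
v_3(3969) = 4

v_3(n) is the largest exponent k such that 3^k divides n. Factor out: 3969 = 3^4 · 49. (Sign doesn't affect v_p.) So v_3(3969) = 4.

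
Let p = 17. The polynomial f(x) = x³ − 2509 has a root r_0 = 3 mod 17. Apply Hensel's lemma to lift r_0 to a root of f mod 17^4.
r_3 = 81518 (mod 83521)

Hensel: r_{i+1} = r_i − f(r_i)/f′(r_i) mod 17^{i+2}, where f′(x) = 3x². Iterate:
  r_0 = 3 (mod 17)
  r_1 = 20 (mod 289)
  r_2 = 2910 (mod 4913)
  r_3 = 81518 (mod 83521)
Final: r = 81518 with f(r) ≡ 0 mod 17^4.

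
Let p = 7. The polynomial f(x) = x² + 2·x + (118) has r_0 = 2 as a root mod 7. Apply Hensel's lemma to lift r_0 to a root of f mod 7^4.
r_3 = 1794 (mod 2401)

Hensel: r_{i+1} = r_i − f(r_i)·(f′(r_i))^{-1} mod 7^{i+2}, f′(x) = 2x + 2. Iterate:
  r_0 = 2 (mod 7)
  r_1 = 30 (mod 49)
  r_2 = 79 (mod 343)
  r_3 = 1794 (mod 2401)
Final: r = 1794 satisfies f(r) ≡ 0 mod 7^4.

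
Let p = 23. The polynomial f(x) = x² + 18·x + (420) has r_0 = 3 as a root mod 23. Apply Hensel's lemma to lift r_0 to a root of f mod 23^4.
r_3 = 142350 (mod 279841)

Hensel: r_{i+1} = r_i − f(r_i)·(f′(r_i))^{-1} mod 23^{i+2}, f′(x) = 2x + 18. Iterate:
  r_0 = 3 (mod 23)
  r_1 = 49 (mod 529)
  r_2 = 8513 (mod 12167)
  r_3 = 142350 (mod 279841)
Final: r = 142350 satisfies f(r) ≡ 0 mod 23^4.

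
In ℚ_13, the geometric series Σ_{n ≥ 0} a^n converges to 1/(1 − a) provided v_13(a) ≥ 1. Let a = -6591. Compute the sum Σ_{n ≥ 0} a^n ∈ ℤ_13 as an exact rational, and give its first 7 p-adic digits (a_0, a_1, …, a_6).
Σ a^n = 1/(1 − a) = 1/6592;  first 7 digits = (1, 0, 0, 10, 12, 12, 8)

v_13(a) = 3 ≥ 1, so the series converges in ℤ_13 to 1/(1 − a) = 1/(1 − (-6591)) = 1/6592. Expand this rational in ℤ_13: compute digits iteratively via d_i = x_i mod 13, x_{i+1} = (x_i − d_i)/13. The first 7 digits are (1, 0, 0, 10, 12, 12, 8).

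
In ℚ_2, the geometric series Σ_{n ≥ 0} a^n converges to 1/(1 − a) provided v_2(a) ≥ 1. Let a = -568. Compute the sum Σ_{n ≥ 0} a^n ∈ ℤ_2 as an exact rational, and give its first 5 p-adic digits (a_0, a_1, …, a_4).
Σ a^n = 1/(1 − a) = 1/569;  first 5 digits = (1, 0, 0, 1, 0)

v_2(a) = 3 ≥ 1, so the series converges in ℤ_2 to 1/(1 − a) = 1/(1 − (-568)) = 1/569. Expand this rational in ℤ_2: compute digits iteratively via d_i = x_i mod 2, x_{i+1} = (x_i − d_i)/2. The first 5 digits are (1, 0, 0, 1, 0).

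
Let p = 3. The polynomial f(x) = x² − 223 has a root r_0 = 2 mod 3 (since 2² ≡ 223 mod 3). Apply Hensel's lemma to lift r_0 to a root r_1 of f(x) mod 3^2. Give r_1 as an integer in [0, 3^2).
r_1 = 5 (mod 9)

Hensel's recurrence: r_{i+1} = r_i − f(r_i)·(f′(r_i))^{-1} mod 3^{i+2}, with f′(x) = 2x. Iterate:
  r_0 = 2 (mod 3)
  r_1 = 5 (mod 9)
Final: r_1 = 5, and one checks f(r_1) ≡ 0 mod 3^2.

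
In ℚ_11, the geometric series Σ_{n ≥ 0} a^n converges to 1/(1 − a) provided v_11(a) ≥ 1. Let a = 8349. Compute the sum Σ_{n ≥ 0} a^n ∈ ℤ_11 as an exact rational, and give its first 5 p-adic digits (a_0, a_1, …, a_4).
Σ a^n = 1/(1 − a) = -1/8348;  first 5 digits = (1, 0, 3, 6, 9)

v_11(a) = 2 ≥ 1, so the series converges in ℤ_11 to 1/(1 − a) = 1/(1 − 8349) = -1/8348. Expand this rational in ℤ_11: compute digits iteratively via d_i = x_i mod 11, x_{i+1} = (x_i − d_i)/11. The first 5 digits are (1, 0, 3, 6, 9).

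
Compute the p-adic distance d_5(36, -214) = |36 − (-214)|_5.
d_5(36, -214) = 1/125

Step 1 — x − y = 36 − (-214) = 250. Step 2 — v_5(250) = 3 (factor: 250 = (5^3 · 2); the sign does not affect v_p). Step 3 — |x − y|_5 = 5^{-3} = 1/125.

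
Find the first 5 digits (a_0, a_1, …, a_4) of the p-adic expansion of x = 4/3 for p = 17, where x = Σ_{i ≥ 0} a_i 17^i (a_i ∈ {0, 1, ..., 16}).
(a_0, …, a_4) = (7, 11, 5, 11, 5)

v_17(4/3) = 0 (numerator and denominator both coprime to 17), so x ∈ ℤ_17^×. Compute digits iteratively via a_i = x_i mod 17, x_{i+1} = (x_i − a_i)/17, with x_0 = x:
  x_0 = 4/3;  a_0 = 7;  x_1 = (x_0 − 7)/17 = -1/3
  x_1 = -1/3;  a_1 = 11;  x_2 = (x_1 − 11)/17 = -2/3
  x_2 = -2/3;  a_2 = 5;  x_3 = (x_2 − 5)/17 = -1/3
  x_3 = -1/3;  a_3 = 11;  x_4 = (x_3 − 11)/17 = -2/3
  x_4 = -2/3;  a_4 = 5;  x_5 = (x_4 − 5)/17 = -1/3
Digits: (7, 11, 5, 11, 5).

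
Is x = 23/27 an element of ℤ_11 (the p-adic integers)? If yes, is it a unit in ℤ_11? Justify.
x ∈ ℤ_11^× (unit); v_11(x) = 0

ℤ_11 = {x ∈ ℚ_11 : v_11(x) ≥ 0} and ℤ_11^× = {x ∈ ℤ_11 : v_11(x) = 0}. Here v_11(23/27) = v_11(num) − v_11(den) = 0; compare against these criteria.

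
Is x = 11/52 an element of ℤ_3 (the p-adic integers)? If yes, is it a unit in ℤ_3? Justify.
x ∈ ℤ_3^× (unit); v_3(x) = 0

ℤ_3 = {x ∈ ℚ_3 : v_3(x) ≥ 0} and ℤ_3^× = {x ∈ ℤ_3 : v_3(x) = 0}. Here v_3(11/52) = v_3(num) − v_3(den) = 0; compare against these criteria.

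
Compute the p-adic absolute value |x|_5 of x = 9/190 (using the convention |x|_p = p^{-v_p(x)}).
|9/190|_5 = 5

Step 1 — compute v_5(x) by factoring powers of 5 out of the numerator and denominator: v_5(9/190) = -1. Step 2 — apply |x|_p = p^{-v_p(x)} = 5^{1} = 5.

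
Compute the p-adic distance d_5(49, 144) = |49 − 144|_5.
d_5(49, 144) = 1/5

Step 1 — x − y = 49 − 144 = -95. Step 2 — v_5(-95) = 1 (factor: -95 = −(5^1 · 19); the sign does not affect v_p). Step 3 — |x − y|_5 = 5^{-1} = 1/5.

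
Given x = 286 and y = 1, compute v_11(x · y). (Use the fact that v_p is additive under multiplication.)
v_11(286) = 1

v_p(x) = 1 (factor: 286 = 11^1 · 26); v_p(y) = 0 (factor: 1 = 11^0 · 1). Additivity: v_p(xy) = v_p(x) + v_p(y) = 1 + 0 = 1. (Direct check: xy = 286 = 11^1 · (26).)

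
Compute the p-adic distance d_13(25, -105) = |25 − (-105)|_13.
d_13(25, -105) = 1/13

Step 1 — x − y = 25 − (-105) = 130. Step 2 — v_13(130) = 1 (factor: 130 = (13^1 · 10); the sign does not affect v_p). Step 3 — |x − y|_13 = 13^{-1} = 1/13.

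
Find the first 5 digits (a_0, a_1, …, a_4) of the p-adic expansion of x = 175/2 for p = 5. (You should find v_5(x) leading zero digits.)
(a_0, …, a_4) = (0, 0, 1, 3, 2)

v_5(175/2) = 2, so a_0 = ... = a_1 = 0. Factor out: x = 5^2 · u with u = 7/2 a unit in ℤ_5. Expand u iteratively via a_{v+i} = u_i mod 5, u_{i+1} = (u_i − a_{v+i})/5:
  u_0 = 7/2;  a_2 = 1;  u_1 = (u_0 − 1)/5 = 1/2
  u_1 = 1/2;  a_3 = 3;  u_2 = (u_1 − 3)/5 = -1/2
  u_2 = -1/2;  a_4 = 2;  u_3 = (u_2 − 2)/5 = -1/2
Digits: (0, 0, 1, 3, 2).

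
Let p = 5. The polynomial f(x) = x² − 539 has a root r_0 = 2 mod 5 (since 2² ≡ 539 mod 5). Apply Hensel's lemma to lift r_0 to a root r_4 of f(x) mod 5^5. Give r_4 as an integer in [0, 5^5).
r_4 = 392 (mod 3125)

Hensel's recurrence: r_{i+1} = r_i − f(r_i)·(f′(r_i))^{-1} mod 5^{i+2}, with f′(x) = 2x. Iterate:
  r_0 = 2 (mod 5)
  r_1 = 17 (mod 25)
  r_2 = 17 (mod 125)
  r_3 = 392 (mod 625)
  r_4 = 392 (mod 3125)
Final: r_4 = 392, and one checks f(r_4) ≡ 0 mod 5^5.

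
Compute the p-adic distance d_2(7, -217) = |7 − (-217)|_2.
d_2(7, -217) = 1/32

Step 1 — x − y = 7 − (-217) = 224. Step 2 — v_2(224) = 5 (factor: 224 = (2^5 · 7); the sign does not affect v_p). Step 3 — |x − y|_2 = 2^{-5} = 1/32.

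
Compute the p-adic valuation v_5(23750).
v_5(23750) = 4

v_5(n) is the largest exponent k such that 5^k divides n. Factor out: 23750 = 5^4 · 38. (Sign doesn't affect v_p.) So v_5(23750) = 4.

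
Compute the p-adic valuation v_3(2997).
v_3(2997) = 4

v_3(n) is the largest exponent k such that 3^k divides n. Factor out: 2997 = 3^4 · 37. (Sign doesn't affect v_p.) So v_3(2997) = 4.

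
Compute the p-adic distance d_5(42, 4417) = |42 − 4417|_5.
d_5(42, 4417) = 1/625

Step 1 — x − y = 42 − 4417 = -4375. Step 2 — v_5(-4375) = 4 (factor: -4375 = −(5^4 · 7); the sign does not affect v_p). Step 3 — |x − y|_5 = 5^{-4} = 1/625.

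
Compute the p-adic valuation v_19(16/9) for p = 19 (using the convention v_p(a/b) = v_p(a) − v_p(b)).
v_19(16/9) = 0

Factor powers of 19 from the numerator and denominator of the reduced fraction: 16 = 19^0 · 16 and 9 = 19^0 · 9. Apply v_p(a/b) = v_p(a) − v_p(b): v_19(16/9) = 0 − 0 = 0.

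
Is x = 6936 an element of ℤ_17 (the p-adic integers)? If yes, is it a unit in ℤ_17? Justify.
x ∈ ℤ_17 but not a unit; v_17(x) = 2 > 0

ℤ_17 = {x ∈ ℚ_17 : v_17(x) ≥ 0} and ℤ_17^× = {x ∈ ℤ_17 : v_17(x) = 0}. Here v_17(6936) = v_17(num) − v_17(den) = 2; compare against these criteria.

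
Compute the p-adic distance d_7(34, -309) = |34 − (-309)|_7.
d_7(34, -309) = 1/343

Step 1 — x − y = 34 − (-309) = 343. Step 2 — v_7(343) = 3 (factor: 343 = (7^3 · 1); the sign does not affect v_p). Step 3 — |x − y|_7 = 7^{-3} = 1/343.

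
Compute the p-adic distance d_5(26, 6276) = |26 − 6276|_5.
d_5(26, 6276) = 1/3125

Step 1 — x − y = 26 − 6276 = -6250. Step 2 — v_5(-6250) = 5 (factor: -6250 = −(5^5 · 2); the sign does not affect v_p). Step 3 — |x − y|_5 = 5^{-5} = 1/3125.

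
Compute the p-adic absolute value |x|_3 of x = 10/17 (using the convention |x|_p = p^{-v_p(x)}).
|10/17|_3 = 1

Step 1 — compute v_3(x) by factoring powers of 3 out of the numerator and denominator: v_3(10/17) = 0. Step 2 — apply |x|_p = p^{-v_p(x)} = 3^{0} = 1.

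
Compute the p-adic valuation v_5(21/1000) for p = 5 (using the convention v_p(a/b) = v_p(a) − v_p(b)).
v_5(21/1000) = -3

Factor powers of 5 from the numerator and denominator of the reduced fraction: 21 = 5^0 · 21 and 1000 = 5^3 · 8. Apply v_p(a/b) = v_p(a) − v_p(b): v_5(21/1000) = 0 − 3 = -3.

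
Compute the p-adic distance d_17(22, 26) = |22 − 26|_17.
d_17(22, 26) = 1

Step 1 — x − y = 22 − 26 = -4. Step 2 — v_17(-4) = 0 (factor: -4 = −(17^0 · 4); the sign does not affect v_p). Step 3 — |x − y|_17 = 17^{0} = 1.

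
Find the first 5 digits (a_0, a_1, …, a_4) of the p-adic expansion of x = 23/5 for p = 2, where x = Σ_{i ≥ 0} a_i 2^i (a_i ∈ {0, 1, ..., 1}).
(a_0, …, a_4) = (1, 1, 0, 1, 0)

v_2(23/5) = 0 (numerator and denominator both coprime to 2), so x ∈ ℤ_2^×. Compute digits iteratively via a_i = x_i mod 2, x_{i+1} = (x_i − a_i)/2, with x_0 = x:
  x_0 = 23/5;  a_0 = 1;  x_1 = (x_0 − 1)/2 = 9/5
  x_1 = 9/5;  a_1 = 1;  x_2 = (x_1 − 1)/2 = 2/5
  x_2 = 2/5;  a_2 = 0;  x_3 = (x_2 − 0)/2 = 1/5
  x_3 = 1/5;  a_3 = 1;  x_4 = (x_3 − 1)/2 = -2/5
  x_4 = -2/5;  a_4 = 0;  x_5 = (x_4 − 0)/2 = -1/5
Digits: (1, 1, 0, 1, 0).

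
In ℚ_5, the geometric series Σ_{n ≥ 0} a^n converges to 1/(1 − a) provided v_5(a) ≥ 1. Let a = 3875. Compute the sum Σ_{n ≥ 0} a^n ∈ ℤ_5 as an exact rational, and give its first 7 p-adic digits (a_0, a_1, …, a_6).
Σ a^n = 1/(1 − a) = -1/3874;  first 7 digits = (1, 0, 0, 1, 1, 1, 1)

v_5(a) = 3 ≥ 1, so the series converges in ℤ_5 to 1/(1 − a) = 1/(1 − 3875) = -1/3874. Expand this rational in ℤ_5: compute digits iteratively via d_i = x_i mod 5, x_{i+1} = (x_i − d_i)/5. The first 7 digits are (1, 0, 0, 1, 1, 1, 1).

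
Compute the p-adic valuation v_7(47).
v_7(47) = 0

v_7(n) is the largest exponent k such that 7^k divides n. Factor out: 47 = 7^0 · 47. (Sign doesn't affect v_p.) So v_7(47) = 0.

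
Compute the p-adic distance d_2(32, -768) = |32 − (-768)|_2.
d_2(32, -768) = 1/32

Step 1 — x − y = 32 − (-768) = 800. Step 2 — v_2(800) = 5 (factor: 800 = (2^5 · 25); the sign does not affect v_p). Step 3 — |x − y|_2 = 2^{-5} = 1/32.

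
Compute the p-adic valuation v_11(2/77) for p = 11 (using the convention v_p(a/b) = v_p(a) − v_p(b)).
v_11(2/77) = -1

Factor powers of 11 from the numerator and denominator of the reduced fraction: 2 = 11^0 · 2 and 77 = 11^1 · 7. Apply v_p(a/b) = v_p(a) − v_p(b): v_11(2/77) = 0 − 1 = -1.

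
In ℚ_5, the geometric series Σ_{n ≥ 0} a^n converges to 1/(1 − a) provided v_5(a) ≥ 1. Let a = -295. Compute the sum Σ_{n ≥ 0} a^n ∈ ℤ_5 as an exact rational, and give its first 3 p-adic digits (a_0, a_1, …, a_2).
Σ a^n = 1/(1 − a) = 1/296;  first 3 digits = (1, 1, 4)

v_5(a) = 1 ≥ 1, so the series converges in ℤ_5 to 1/(1 − a) = 1/(1 − (-295)) = 1/296. Expand this rational in ℤ_5: compute digits iteratively via d_i = x_i mod 5, x_{i+1} = (x_i − d_i)/5. The first 3 digits are (1, 1, 4).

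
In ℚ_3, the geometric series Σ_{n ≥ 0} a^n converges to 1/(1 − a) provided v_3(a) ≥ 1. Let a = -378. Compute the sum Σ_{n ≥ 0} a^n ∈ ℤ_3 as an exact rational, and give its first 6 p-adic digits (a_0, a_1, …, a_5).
Σ a^n = 1/(1 − a) = 1/379;  first 6 digits = (1, 0, 0, 1, 1, 1)

v_3(a) = 3 ≥ 1, so the series converges in ℤ_3 to 1/(1 − a) = 1/(1 − (-378)) = 1/379. Expand this rational in ℤ_3: compute digits iteratively via d_i = x_i mod 3, x_{i+1} = (x_i − d_i)/3. The first 6 digits are (1, 0, 0, 1, 1, 1).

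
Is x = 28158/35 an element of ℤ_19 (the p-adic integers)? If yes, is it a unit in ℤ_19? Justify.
x ∈ ℤ_19 but not a unit; v_19(x) = 2 > 0

ℤ_19 = {x ∈ ℚ_19 : v_19(x) ≥ 0} and ℤ_19^× = {x ∈ ℤ_19 : v_19(x) = 0}. Here v_19(28158/35) = v_19(num) − v_19(den) = 2; compare against these criteria.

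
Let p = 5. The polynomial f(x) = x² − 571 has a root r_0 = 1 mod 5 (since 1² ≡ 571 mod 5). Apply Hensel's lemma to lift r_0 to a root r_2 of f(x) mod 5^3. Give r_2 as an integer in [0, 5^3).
r_2 = 111 (mod 125)

Hensel's recurrence: r_{i+1} = r_i − f(r_i)·(f′(r_i))^{-1} mod 5^{i+2}, with f′(x) = 2x. Iterate:
  r_0 = 1 (mod 5)
  r_1 = 11 (mod 25)
  r_2 = 111 (mod 125)
Final: r_2 = 111, and one checks f(r_2) ≡ 0 mod 5^3.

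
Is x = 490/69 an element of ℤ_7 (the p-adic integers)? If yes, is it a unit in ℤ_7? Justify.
x ∈ ℤ_7 but not a unit; v_7(x) = 2 > 0

ℤ_7 = {x ∈ ℚ_7 : v_7(x) ≥ 0} and ℤ_7^× = {x ∈ ℤ_7 : v_7(x) = 0}. Here v_7(490/69) = v_7(num) − v_7(den) = 2; compare against these criteria.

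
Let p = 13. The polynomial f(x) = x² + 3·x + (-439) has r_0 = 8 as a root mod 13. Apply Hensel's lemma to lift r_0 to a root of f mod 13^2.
r_1 = 151 (mod 169)

Hensel: r_{i+1} = r_i − f(r_i)·(f′(r_i))^{-1} mod 13^{i+2}, f′(x) = 2x + 3. Iterate:
  r_0 = 8 (mod 13)
  r_1 = 151 (mod 169)
Final: r = 151 satisfies f(r) ≡ 0 mod 13^2.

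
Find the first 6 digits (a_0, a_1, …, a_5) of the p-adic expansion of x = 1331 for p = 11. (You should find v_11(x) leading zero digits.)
(a_0, …, a_5) = (0, 0, 0, 1, 0, 0)

v_11(1331) = 3, so a_0 = ... = a_2 = 0. Factor out: x = 11^3 · u with u = 1 a unit in ℤ_11. Expand u iteratively via a_{v+i} = u_i mod 11, u_{i+1} = (u_i − a_{v+i})/11:
  u_0 = 1;  a_3 = 1;  u_1 = (u_0 − 1)/11 = 0
  u_1 = 0;  a_4 = 0;  u_2 = (u_1 − 0)/11 = 0
  u_2 = 0;  a_5 = 0;  u_3 = (u_2 − 0)/11 = 0
Digits: (0, 0, 0, 1, 0, 0).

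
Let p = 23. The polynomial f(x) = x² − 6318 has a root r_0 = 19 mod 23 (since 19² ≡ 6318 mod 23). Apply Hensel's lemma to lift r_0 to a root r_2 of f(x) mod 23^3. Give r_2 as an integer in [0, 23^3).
r_2 = 10714 (mod 12167)

Hensel's recurrence: r_{i+1} = r_i − f(r_i)·(f′(r_i))^{-1} mod 23^{i+2}, with f′(x) = 2x. Iterate:
  r_0 = 19 (mod 23)
  r_1 = 134 (mod 529)
  r_2 = 10714 (mod 12167)
Final: r_2 = 10714, and one checks f(r_2) ≡ 0 mod 23^3.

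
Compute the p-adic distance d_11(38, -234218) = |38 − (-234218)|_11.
d_11(38, -234218) = 1/14641

Step 1 — x − y = 38 − (-234218) = 234256. Step 2 — v_11(234256) = 4 (factor: 234256 = (11^4 · 16); the sign does not affect v_p). Step 3 — |x − y|_11 = 11^{-4} = 1/14641.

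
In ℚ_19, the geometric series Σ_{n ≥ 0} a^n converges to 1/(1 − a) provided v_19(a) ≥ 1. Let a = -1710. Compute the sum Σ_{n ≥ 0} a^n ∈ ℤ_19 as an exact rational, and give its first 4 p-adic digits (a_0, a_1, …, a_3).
Σ a^n = 1/(1 − a) = 1/1711;  first 4 digits = (1, 5, 1, 0)

v_19(a) = 1 ≥ 1, so the series converges in ℤ_19 to 1/(1 − a) = 1/(1 − (-1710)) = 1/1711. Expand this rational in ℤ_19: compute digits iteratively via d_i = x_i mod 19, x_{i+1} = (x_i − d_i)/19. The first 4 digits are (1, 5, 1, 0).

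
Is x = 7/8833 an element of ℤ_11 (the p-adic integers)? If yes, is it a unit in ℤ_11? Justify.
x ∉ ℤ_11 (v_11(x) = -2 < 0)

ℤ_11 = {x ∈ ℚ_11 : v_11(x) ≥ 0} and ℤ_11^× = {x ∈ ℤ_11 : v_11(x) = 0}. Here v_11(7/8833) = v_11(num) − v_11(den) = -2; compare against these criteria.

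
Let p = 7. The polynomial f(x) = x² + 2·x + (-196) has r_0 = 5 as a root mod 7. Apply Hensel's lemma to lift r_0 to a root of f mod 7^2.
r_1 = 47 (mod 49)

Hensel: r_{i+1} = r_i − f(r_i)·(f′(r_i))^{-1} mod 7^{i+2}, f′(x) = 2x + 2. Iterate:
  r_0 = 5 (mod 7)
  r_1 = 47 (mod 49)
Final: r = 47 satisfies f(r) ≡ 0 mod 7^2.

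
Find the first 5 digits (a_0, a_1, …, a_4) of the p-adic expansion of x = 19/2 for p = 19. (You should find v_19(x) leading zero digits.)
(a_0, …, a_4) = (0, 10, 9, 9, 9)

v_19(19/2) = 1, so a_0 = ... = a_0 = 0. Factor out: x = 19^1 · u with u = 1/2 a unit in ℤ_19. Expand u iteratively via a_{v+i} = u_i mod 19, u_{i+1} = (u_i − a_{v+i})/19:
  u_0 = 1/2;  a_1 = 10;  u_1 = (u_0 − 10)/19 = -1/2
  u_1 = -1/2;  a_2 = 9;  u_2 = (u_1 − 9)/19 = -1/2
  u_2 = -1/2;  a_3 = 9;  u_3 = (u_2 − 9)/19 = -1/2
  u_3 = -1/2;  a_4 = 9;  u_4 = (u_3 − 9)/19 = -1/2
Digits: (0, 10, 9, 9, 9).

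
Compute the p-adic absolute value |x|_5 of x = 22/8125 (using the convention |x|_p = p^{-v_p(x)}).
|22/8125|_5 = 625

Step 1 — compute v_5(x) by factoring powers of 5 out of the numerator and denominator: v_5(22/8125) = -4. Step 2 — apply |x|_p = p^{-v_p(x)} = 5^{4} = 625.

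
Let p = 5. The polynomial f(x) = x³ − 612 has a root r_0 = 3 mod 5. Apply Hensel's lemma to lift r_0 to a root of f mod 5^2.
r_1 = 8 (mod 25)

Hensel: r_{i+1} = r_i − f(r_i)/f′(r_i) mod 5^{i+2}, where f′(x) = 3x². Iterate:
  r_0 = 3 (mod 5)
  r_1 = 8 (mod 25)
Final: r = 8 with f(r) ≡ 0 mod 5^2.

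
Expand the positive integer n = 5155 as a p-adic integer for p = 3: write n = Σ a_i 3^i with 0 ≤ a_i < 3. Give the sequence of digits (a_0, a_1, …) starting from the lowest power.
(a_0, a_1, …) = (1, 2, 2, 1, 0, 0, 1, 2)

Repeated division by 3 gives the digits low-to-high: 5155 = 1 + 2·3^1 + 2·3^2 + 1·3^3 + 1·3^6 + 2·3^7. Digit sequence: (1, 2, 2, 1, 0, 0, 1, 2).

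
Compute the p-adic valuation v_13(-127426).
v_13(-127426) = 3

v_13(n) is the largest exponent k such that 13^k divides n. Factor out: -127426 = -13^3 · 58. (Sign doesn't affect v_p.) So v_13(-127426) = 3.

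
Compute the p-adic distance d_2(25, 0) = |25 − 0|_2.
d_2(25, 0) = 1

Step 1 — x − y = 25 − 0 = 25. Step 2 — v_2(25) = 0 (factor: 25 = (2^0 · 25); the sign does not affect v_p). Step 3 — |x − y|_2 = 2^{0} = 1.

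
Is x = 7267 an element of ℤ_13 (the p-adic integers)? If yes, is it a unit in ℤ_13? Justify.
x ∈ ℤ_13 but not a unit; v_13(x) = 2 > 0

ℤ_13 = {x ∈ ℚ_13 : v_13(x) ≥ 0} and ℤ_13^× = {x ∈ ℤ_13 : v_13(x) = 0}. Here v_13(7267) = v_13(num) − v_13(den) = 2; compare against these criteria.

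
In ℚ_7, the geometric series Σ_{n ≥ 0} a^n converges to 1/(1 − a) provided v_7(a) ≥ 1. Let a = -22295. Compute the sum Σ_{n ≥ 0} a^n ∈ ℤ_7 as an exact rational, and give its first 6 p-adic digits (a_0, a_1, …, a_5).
Σ a^n = 1/(1 − a) = 1/22296;  first 6 digits = (1, 0, 0, 5, 4, 5)

v_7(a) = 3 ≥ 1, so the series converges in ℤ_7 to 1/(1 − a) = 1/(1 − (-22295)) = 1/22296. Expand this rational in ℤ_7: compute digits iteratively via d_i = x_i mod 7, x_{i+1} = (x_i − d_i)/7. The first 6 digits are (1, 0, 0, 5, 4, 5).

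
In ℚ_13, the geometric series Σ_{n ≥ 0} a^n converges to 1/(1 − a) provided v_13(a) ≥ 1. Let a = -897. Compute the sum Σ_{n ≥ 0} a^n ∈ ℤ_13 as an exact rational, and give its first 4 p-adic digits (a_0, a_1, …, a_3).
Σ a^n = 1/(1 − a) = 1/898;  first 4 digits = (1, 9, 10, 2)

v_13(a) = 1 ≥ 1, so the series converges in ℤ_13 to 1/(1 − a) = 1/(1 − (-897)) = 1/898. Expand this rational in ℤ_13: compute digits iteratively via d_i = x_i mod 13, x_{i+1} = (x_i − d_i)/13. The first 4 digits are (1, 9, 10, 2).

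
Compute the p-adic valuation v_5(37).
v_5(37) = 0

v_5(n) is the largest exponent k such that 5^k divides n. Factor out: 37 = 5^0 · 37. (Sign doesn't affect v_p.) So v_5(37) = 0.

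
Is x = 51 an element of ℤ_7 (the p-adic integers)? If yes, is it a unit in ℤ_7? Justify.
x ∈ ℤ_7^× (unit); v_7(x) = 0

ℤ_7 = {x ∈ ℚ_7 : v_7(x) ≥ 0} and ℤ_7^× = {x ∈ ℤ_7 : v_7(x) = 0}. Here v_7(51) = v_7(num) − v_7(den) = 0; compare against these criteria.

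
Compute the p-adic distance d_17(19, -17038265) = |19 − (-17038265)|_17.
d_17(19, -17038265) = 1/1419857

Step 1 — x − y = 19 − (-17038265) = 17038284. Step 2 — v_17(17038284) = 5 (factor: 17038284 = (17^5 · 12); the sign does not affect v_p). Step 3 — |x − y|_17 = 17^{-5} = 1/1419857.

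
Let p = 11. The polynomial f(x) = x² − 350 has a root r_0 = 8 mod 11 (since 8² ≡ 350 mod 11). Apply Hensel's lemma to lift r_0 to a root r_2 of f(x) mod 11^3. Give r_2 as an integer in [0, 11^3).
r_2 = 41 (mod 1331)

Hensel's recurrence: r_{i+1} = r_i − f(r_i)·(f′(r_i))^{-1} mod 11^{i+2}, with f′(x) = 2x. Iterate:
  r_0 = 8 (mod 11)
  r_1 = 41 (mod 121)
  r_2 = 41 (mod 1331)
Final: r_2 = 41, and one checks f(r_2) ≡ 0 mod 11^3.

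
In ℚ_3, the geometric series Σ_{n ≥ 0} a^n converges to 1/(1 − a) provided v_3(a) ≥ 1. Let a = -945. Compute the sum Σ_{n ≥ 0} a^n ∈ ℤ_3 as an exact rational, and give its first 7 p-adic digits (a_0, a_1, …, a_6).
Σ a^n = 1/(1 − a) = 1/946;  first 7 digits = (1, 0, 0, 1, 0, 2, 2)

v_3(a) = 3 ≥ 1, so the series converges in ℤ_3 to 1/(1 − a) = 1/(1 − (-945)) = 1/946. Expand this rational in ℤ_3: compute digits iteratively via d_i = x_i mod 3, x_{i+1} = (x_i − d_i)/3. The first 7 digits are (1, 0, 0, 1, 0, 2, 2).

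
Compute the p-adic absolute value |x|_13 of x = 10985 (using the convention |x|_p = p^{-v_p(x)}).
|10985|_13 = 1/2197

Step 1 — compute v_13(x) by factoring powers of 13 out of the numerator and denominator: v_13(10985) = 3. Step 2 — apply |x|_p = p^{-v_p(x)} = 13^{-3} = 1/2197.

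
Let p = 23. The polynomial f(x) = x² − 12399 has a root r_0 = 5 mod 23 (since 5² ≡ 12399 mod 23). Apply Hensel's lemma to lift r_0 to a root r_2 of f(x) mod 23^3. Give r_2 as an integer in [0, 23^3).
r_2 = 11505 (mod 12167)

Hensel's recurrence: r_{i+1} = r_i − f(r_i)·(f′(r_i))^{-1} mod 23^{i+2}, with f′(x) = 2x. Iterate:
  r_0 = 5 (mod 23)
  r_1 = 396 (mod 529)
  r_2 = 11505 (mod 12167)
Final: r_2 = 11505, and one checks f(r_2) ≡ 0 mod 23^3.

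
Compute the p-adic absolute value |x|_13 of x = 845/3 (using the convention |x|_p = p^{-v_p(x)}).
|845/3|_13 = 1/169

Step 1 — compute v_13(x) by factoring powers of 13 out of the numerator and denominator: v_13(845/3) = 2. Step 2 — apply |x|_p = p^{-v_p(x)} = 13^{-2} = 1/169.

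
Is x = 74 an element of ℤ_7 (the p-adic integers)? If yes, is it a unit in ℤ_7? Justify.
x ∈ ℤ_7^× (unit); v_7(x) = 0

ℤ_7 = {x ∈ ℚ_7 : v_7(x) ≥ 0} and ℤ_7^× = {x ∈ ℤ_7 : v_7(x) = 0}. Here v_7(74) = v_7(num) − v_7(den) = 0; compare against these criteria.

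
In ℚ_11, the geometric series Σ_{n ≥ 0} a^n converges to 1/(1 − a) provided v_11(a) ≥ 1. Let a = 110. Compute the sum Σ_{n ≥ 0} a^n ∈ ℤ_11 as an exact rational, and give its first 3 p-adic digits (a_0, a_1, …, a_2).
Σ a^n = 1/(1 − a) = -1/109;  first 3 digits = (1, 10, 1)

v_11(a) = 1 ≥ 1, so the series converges in ℤ_11 to 1/(1 − a) = 1/(1 − 110) = -1/109. Expand this rational in ℤ_11: compute digits iteratively via d_i = x_i mod 11, x_{i+1} = (x_i − d_i)/11. The first 3 digits are (1, 10, 1).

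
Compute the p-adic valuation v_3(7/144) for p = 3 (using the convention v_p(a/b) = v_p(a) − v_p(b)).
v_3(7/144) = -2

Factor powers of 3 from the numerator and denominator of the reduced fraction: 7 = 3^0 · 7 and 144 = 3^2 · 16. Apply v_p(a/b) = v_p(a) − v_p(b): v_3(7/144) = 0 − 2 = -2.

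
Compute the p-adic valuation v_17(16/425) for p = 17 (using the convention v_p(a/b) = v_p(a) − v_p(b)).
v_17(16/425) = -1

Factor powers of 17 from the numerator and denominator of the reduced fraction: 16 = 17^0 · 16 and 425 = 17^1 · 25. Apply v_p(a/b) = v_p(a) − v_p(b): v_17(16/425) = 0 − 1 = -1.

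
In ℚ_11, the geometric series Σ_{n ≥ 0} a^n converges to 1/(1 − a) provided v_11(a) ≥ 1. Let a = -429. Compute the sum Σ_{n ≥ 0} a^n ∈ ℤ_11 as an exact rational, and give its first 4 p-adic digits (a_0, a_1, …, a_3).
Σ a^n = 1/(1 − a) = 1/430;  first 4 digits = (1, 5, 10, 9)

v_11(a) = 1 ≥ 1, so the series converges in ℤ_11 to 1/(1 − a) = 1/(1 − (-429)) = 1/430. Expand this rational in ℤ_11: compute digits iteratively via d_i = x_i mod 11, x_{i+1} = (x_i − d_i)/11. The first 4 digits are (1, 5, 10, 9).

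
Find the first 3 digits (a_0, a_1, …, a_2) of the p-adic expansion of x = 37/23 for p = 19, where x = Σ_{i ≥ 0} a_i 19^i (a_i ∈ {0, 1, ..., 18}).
(a_0, …, a_2) = (14, 1, 9)

v_19(37/23) = 0 (numerator and denominator both coprime to 19), so x ∈ ℤ_19^×. Compute digits iteratively via a_i = x_i mod 19, x_{i+1} = (x_i − a_i)/19, with x_0 = x:
  x_0 = 37/23;  a_0 = 14;  x_1 = (x_0 − 14)/19 = -15/23
  x_1 = -15/23;  a_1 = 1;  x_2 = (x_1 − 1)/19 = -2/23
  x_2 = -2/23;  a_2 = 9;  x_3 = (x_2 − 9)/19 = -11/23
Digits: (14, 1, 9).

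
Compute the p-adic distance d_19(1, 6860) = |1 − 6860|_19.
d_19(1, 6860) = 1/6859

Step 1 — x − y = 1 − 6860 = -6859. Step 2 — v_19(-6859) = 3 (factor: -6859 = −(19^3 · 1); the sign does not affect v_p). Step 3 — |x − y|_19 = 19^{-3} = 1/6859.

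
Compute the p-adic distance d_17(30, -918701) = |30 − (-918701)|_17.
d_17(30, -918701) = 1/83521

Step 1 — x − y = 30 − (-918701) = 918731. Step 2 — v_17(918731) = 4 (factor: 918731 = (17^4 · 11); the sign does not affect v_p). Step 3 — |x − y|_17 = 17^{-4} = 1/83521.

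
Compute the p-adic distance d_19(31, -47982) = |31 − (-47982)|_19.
d_19(31, -47982) = 1/6859

Step 1 — x − y = 31 − (-47982) = 48013. Step 2 — v_19(48013) = 3 (factor: 48013 = (19^3 · 7); the sign does not affect v_p). Step 3 — |x − y|_19 = 19^{-3} = 1/6859.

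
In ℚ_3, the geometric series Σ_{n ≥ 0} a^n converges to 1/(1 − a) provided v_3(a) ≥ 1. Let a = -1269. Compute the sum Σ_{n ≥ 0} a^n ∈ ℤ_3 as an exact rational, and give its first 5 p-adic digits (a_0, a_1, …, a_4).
Σ a^n = 1/(1 − a) = 1/1270;  first 5 digits = (1, 0, 0, 1, 2)

v_3(a) = 3 ≥ 1, so the series converges in ℤ_3 to 1/(1 − a) = 1/(1 − (-1269)) = 1/1270. Expand this rational in ℤ_3: compute digits iteratively via d_i = x_i mod 3, x_{i+1} = (x_i − d_i)/3. The first 5 digits are (1, 0, 0, 1, 2).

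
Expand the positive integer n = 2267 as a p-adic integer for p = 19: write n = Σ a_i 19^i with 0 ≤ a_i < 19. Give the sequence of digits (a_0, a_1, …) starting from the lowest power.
(a_0, a_1, …) = (6, 5, 6)

Repeated division by 19 gives the digits low-to-high: 2267 = 6 + 5·19^1 + 6·19^2. Digit sequence: (6, 5, 6).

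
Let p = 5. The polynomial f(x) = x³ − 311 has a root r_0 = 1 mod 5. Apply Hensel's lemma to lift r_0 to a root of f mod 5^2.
r_1 = 21 (mod 25)

Hensel: r_{i+1} = r_i − f(r_i)/f′(r_i) mod 5^{i+2}, where f′(x) = 3x². Iterate:
  r_0 = 1 (mod 5)
  r_1 = 21 (mod 25)
Final: r = 21 with f(r) ≡ 0 mod 5^2.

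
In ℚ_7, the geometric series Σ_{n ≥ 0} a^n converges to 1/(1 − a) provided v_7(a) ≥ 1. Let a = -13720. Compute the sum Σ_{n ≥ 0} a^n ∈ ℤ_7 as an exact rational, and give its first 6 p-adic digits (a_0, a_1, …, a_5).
Σ a^n = 1/(1 − a) = 1/13721;  first 6 digits = (1, 0, 0, 2, 1, 6)

v_7(a) = 3 ≥ 1, so the series converges in ℤ_7 to 1/(1 − a) = 1/(1 − (-13720)) = 1/13721. Expand this rational in ℤ_7: compute digits iteratively via d_i = x_i mod 7, x_{i+1} = (x_i − d_i)/7. The first 6 digits are (1, 0, 0, 2, 1, 6).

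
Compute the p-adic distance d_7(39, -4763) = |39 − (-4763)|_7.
d_7(39, -4763) = 1/2401

Step 1 — x − y = 39 − (-4763) = 4802. Step 2 — v_7(4802) = 4 (factor: 4802 = (7^4 · 2); the sign does not affect v_p). Step 3 — |x − y|_7 = 7^{-4} = 1/2401.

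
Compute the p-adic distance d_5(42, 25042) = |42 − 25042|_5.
d_5(42, 25042) = 1/3125

Step 1 — x − y = 42 − 25042 = -25000. Step 2 — v_5(-25000) = 5 (factor: -25000 = −(5^5 · 8); the sign does not affect v_p). Step 3 — |x − y|_5 = 5^{-5} = 1/3125.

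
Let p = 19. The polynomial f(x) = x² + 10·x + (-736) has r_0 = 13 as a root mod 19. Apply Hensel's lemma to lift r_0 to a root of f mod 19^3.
r_2 = 3224 (mod 6859)

Hensel: r_{i+1} = r_i − f(r_i)·(f′(r_i))^{-1} mod 19^{i+2}, f′(x) = 2x + 10. Iterate:
  r_0 = 13 (mod 19)
  r_1 = 336 (mod 361)
  r_2 = 3224 (mod 6859)
Final: r = 3224 satisfies f(r) ≡ 0 mod 19^3.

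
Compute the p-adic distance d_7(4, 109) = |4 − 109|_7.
d_7(4, 109) = 1/7

Step 1 — x − y = 4 − 109 = -105. Step 2 — v_7(-105) = 1 (factor: -105 = −(7^1 · 15); the sign does not affect v_p). Step 3 — |x − y|_7 = 7^{-1} = 1/7.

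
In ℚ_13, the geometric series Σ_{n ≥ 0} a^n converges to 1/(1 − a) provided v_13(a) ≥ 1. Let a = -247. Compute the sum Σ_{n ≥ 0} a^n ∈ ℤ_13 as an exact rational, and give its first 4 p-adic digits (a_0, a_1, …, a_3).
Σ a^n = 1/(1 − a) = 1/248;  first 4 digits = (1, 7, 8, 6)

v_13(a) = 1 ≥ 1, so the series converges in ℤ_13 to 1/(1 − a) = 1/(1 − (-247)) = 1/248. Expand this rational in ℤ_13: compute digits iteratively via d_i = x_i mod 13, x_{i+1} = (x_i − d_i)/13. The first 4 digits are (1, 7, 8, 6).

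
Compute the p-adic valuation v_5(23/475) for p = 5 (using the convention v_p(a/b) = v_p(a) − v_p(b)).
v_5(23/475) = -2

Factor powers of 5 from the numerator and denominator of the reduced fraction: 23 = 5^0 · 23 and 475 = 5^2 · 19. Apply v_p(a/b) = v_p(a) − v_p(b): v_5(23/475) = 0 − 2 = -2.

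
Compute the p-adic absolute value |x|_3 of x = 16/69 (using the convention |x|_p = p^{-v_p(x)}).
|16/69|_3 = 3

Step 1 — compute v_3(x) by factoring powers of 3 out of the numerator and denominator: v_3(16/69) = -1. Step 2 — apply |x|_p = p^{-v_p(x)} = 3^{1} = 3.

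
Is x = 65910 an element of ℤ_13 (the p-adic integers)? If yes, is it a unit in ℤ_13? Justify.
x ∈ ℤ_13 but not a unit; v_13(x) = 3 > 0

ℤ_13 = {x ∈ ℚ_13 : v_13(x) ≥ 0} and ℤ_13^× = {x ∈ ℤ_13 : v_13(x) = 0}. Here v_13(65910) = v_13(num) − v_13(den) = 3; compare against these criteria.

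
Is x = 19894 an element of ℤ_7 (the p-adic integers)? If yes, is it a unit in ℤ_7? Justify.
x ∈ ℤ_7 but not a unit; v_7(x) = 3 > 0

ℤ_7 = {x ∈ ℚ_7 : v_7(x) ≥ 0} and ℤ_7^× = {x ∈ ℤ_7 : v_7(x) = 0}. Here v_7(19894) = v_7(num) − v_7(den) = 3; compare against these criteria.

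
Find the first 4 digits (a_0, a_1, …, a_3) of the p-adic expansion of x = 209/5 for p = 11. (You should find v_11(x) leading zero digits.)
(a_0, …, a_3) = (0, 6, 2, 2)

v_11(209/5) = 1, so a_0 = ... = a_0 = 0. Factor out: x = 11^1 · u with u = 19/5 a unit in ℤ_11. Expand u iteratively via a_{v+i} = u_i mod 11, u_{i+1} = (u_i − a_{v+i})/11:
  u_0 = 19/5;  a_1 = 6;  u_1 = (u_0 − 6)/11 = -1/5
  u_1 = -1/5;  a_2 = 2;  u_2 = (u_1 − 2)/11 = -1/5
  u_2 = -1/5;  a_3 = 2;  u_3 = (u_2 − 2)/11 = -1/5
Digits: (0, 6, 2, 2).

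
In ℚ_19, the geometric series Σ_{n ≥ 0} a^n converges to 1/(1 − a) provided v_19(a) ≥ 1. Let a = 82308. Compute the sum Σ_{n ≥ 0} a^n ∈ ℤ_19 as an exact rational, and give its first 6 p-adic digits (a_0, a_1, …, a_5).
Σ a^n = 1/(1 − a) = -1/82307;  first 6 digits = (1, 0, 0, 12, 0, 0)

v_19(a) = 3 ≥ 1, so the series converges in ℤ_19 to 1/(1 − a) = 1/(1 − 82308) = -1/82307. Expand this rational in ℤ_19: compute digits iteratively via d_i = x_i mod 19, x_{i+1} = (x_i − d_i)/19. The first 6 digits are (1, 0, 0, 12, 0, 0).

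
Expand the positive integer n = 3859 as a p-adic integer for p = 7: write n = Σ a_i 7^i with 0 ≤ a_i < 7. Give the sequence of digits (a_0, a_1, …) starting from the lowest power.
(a_0, a_1, …) = (2, 5, 1, 4, 1)

Repeated division by 7 gives the digits low-to-high: 3859 = 2 + 5·7^1 + 1·7^2 + 4·7^3 + 1·7^4. Digit sequence: (2, 5, 1, 4, 1).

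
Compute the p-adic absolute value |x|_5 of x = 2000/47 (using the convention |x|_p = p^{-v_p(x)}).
|2000/47|_5 = 1/125

Step 1 — compute v_5(x) by factoring powers of 5 out of the numerator and denominator: v_5(2000/47) = 3. Step 2 — apply |x|_p = p^{-v_p(x)} = 5^{-3} = 1/125.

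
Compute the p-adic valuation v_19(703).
v_19(703) = 1

v_19(n) is the largest exponent k such that 19^k divides n. Factor out: 703 = 19^1 · 37. (Sign doesn't affect v_p.) So v_19(703) = 1.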